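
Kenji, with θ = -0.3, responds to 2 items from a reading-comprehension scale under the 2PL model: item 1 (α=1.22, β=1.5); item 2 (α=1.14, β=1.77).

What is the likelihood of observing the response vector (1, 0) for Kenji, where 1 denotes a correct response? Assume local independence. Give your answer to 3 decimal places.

0.091

P(θ) = 1 / (1 + exp(−α(θ − β)))
P_1 = 1/(1+e^{2.1960}) = 0.1001
P_2 = 1/(1+e^{2.3598}) = 0.0863
L = P_1 × (1−P_2) = 0.1001 × 0.9137 = 0.09147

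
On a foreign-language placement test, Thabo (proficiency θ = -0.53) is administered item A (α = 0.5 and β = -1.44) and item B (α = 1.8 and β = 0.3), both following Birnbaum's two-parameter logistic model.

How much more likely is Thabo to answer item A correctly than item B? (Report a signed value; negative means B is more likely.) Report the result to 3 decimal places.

P(θ) = 1 / (1 + exp(−α(θ − β)))
P_A = 0.6118
P_B = 0.1833
P_A − P_B = 0.4285

0.429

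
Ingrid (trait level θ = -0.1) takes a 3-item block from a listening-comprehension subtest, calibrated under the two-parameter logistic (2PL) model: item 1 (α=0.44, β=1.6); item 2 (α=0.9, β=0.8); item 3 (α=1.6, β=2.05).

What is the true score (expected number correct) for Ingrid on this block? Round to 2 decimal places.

0.66

P(θ) = 1 / (1 + exp(−α(θ − β)))
P_1 = 1/(1+e^{0.7480}) = 0.3213
P_2 = 1/(1+e^{0.8100}) = 0.3079
P_3 = 1/(1+e^{3.4400}) = 0.0311
E[score] = 0.3213 + 0.3079 + 0.0311 = 0.6602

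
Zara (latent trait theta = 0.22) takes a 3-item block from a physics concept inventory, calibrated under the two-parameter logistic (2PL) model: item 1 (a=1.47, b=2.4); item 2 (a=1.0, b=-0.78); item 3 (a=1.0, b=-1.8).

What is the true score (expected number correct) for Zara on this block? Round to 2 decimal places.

P(theta) = 1 / (1 + exp(−a(theta − b)))
P_1 = 1/(1+e^{3.2046}) = 0.0390
P_2 = 1/(1+e^{-1.0000}) = 0.7311
P_3 = 1/(1+e^{-2.0200}) = 0.8829
E[score] = 0.0390 + 0.7311 + 0.8829 = 1.6529

1.65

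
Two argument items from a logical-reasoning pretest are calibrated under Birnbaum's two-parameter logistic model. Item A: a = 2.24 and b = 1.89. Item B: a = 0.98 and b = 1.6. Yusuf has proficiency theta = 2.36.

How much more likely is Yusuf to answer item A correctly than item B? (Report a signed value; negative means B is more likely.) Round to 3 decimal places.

0.063

P(theta) = 1 / (1 + exp(−a(theta − b)))
P_A = 0.7413
P_B = 0.6780
P_A − P_B = 0.0633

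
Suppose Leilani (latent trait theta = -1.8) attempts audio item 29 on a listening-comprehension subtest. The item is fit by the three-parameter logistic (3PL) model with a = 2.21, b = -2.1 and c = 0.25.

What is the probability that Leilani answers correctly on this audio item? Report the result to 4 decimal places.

P(theta) = c + (1 − c) · 1 / (1 + exp(−a(theta − b)))
Exponent: 2.21 × (-1.8 − (-2.1)) = 0.6630
1/(1 + e^{-0.6630}) = 0.6599
P = 0.25 + 0.75 × 0.6599 = 0.7450

0.7450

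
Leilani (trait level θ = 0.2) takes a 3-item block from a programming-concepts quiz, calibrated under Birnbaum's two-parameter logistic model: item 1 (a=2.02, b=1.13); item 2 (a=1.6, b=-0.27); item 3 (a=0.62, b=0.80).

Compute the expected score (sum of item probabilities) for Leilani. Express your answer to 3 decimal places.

P(θ) = 1 / (1 + exp(−a(θ − b)))
P_1 = 1/(1+e^{1.8786}) = 0.1325
P_2 = 1/(1+e^{-0.7520}) = 0.6796
P_3 = 1/(1+e^{0.3720}) = 0.4081
E[score] = 0.1325 + 0.6796 + 0.4081 = 1.2202

1.220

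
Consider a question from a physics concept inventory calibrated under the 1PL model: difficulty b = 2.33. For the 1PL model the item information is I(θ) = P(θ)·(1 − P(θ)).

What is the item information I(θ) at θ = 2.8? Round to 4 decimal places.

0.2367

P = 1/(1+e^{-0.4700}) = 0.6154
P(1−P) = 0.6154 × 0.3846 = 0.2367
I = P(1−P) = 0.23669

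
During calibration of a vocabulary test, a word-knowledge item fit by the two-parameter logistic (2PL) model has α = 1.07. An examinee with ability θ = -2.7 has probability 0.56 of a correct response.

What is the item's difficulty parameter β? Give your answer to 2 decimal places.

P(θ) = 1 / (1 + exp(−α(θ − β)))
logit(0.56) = ln(0.56/0.44) = 0.2412
β = θ − logit/(α) = -2.7 − 0.2412/1.0700 = -2.9254

-2.93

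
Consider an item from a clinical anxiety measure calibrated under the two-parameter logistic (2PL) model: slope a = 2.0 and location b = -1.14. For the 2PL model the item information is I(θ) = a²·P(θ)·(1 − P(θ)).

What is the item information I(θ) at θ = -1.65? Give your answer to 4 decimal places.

0.7792

P = 1/(1+e^{1.0200}) = 0.2650
P(1−P) = 0.2650 × 0.7350 = 0.1948
I = a² × P(1−P) = 2.0² × 0.1948 = 0.77915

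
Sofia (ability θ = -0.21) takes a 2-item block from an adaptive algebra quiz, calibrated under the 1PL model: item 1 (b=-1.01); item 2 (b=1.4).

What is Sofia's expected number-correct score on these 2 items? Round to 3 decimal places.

P(θ) = 1 / (1 + exp(−(θ − b)))
P_1 = 1/(1+e^{-0.8000}) = 0.6900
P_2 = 1/(1+e^{1.6100}) = 0.1666
E[score] = 0.6900 + 0.1666 = 0.8566

0.857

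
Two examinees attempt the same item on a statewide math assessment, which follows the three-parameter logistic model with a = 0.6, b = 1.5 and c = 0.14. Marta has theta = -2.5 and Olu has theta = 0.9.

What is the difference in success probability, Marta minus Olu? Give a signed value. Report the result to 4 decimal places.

-0.2819

P(theta) = c + (1 − c) · 1 / (1 + exp(−a(theta − b)))
P(Marta) = 0.2115  [exponent -2.4000]
P(Olu) = 0.4934  [exponent -0.3600]
Difference = 0.2115 − 0.4934 = -0.2819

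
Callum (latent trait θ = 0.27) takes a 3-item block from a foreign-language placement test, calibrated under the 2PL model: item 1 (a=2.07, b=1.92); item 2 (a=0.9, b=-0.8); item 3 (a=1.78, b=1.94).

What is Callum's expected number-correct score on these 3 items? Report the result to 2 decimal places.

0.80

P(θ) = 1 / (1 + exp(−a(θ − b)))
P_1 = 1/(1+e^{3.4155}) = 0.0318
P_2 = 1/(1+e^{-0.9630}) = 0.7237
P_3 = 1/(1+e^{2.9726}) = 0.0487
E[score] = 0.0318 + 0.7237 + 0.0487 = 0.8042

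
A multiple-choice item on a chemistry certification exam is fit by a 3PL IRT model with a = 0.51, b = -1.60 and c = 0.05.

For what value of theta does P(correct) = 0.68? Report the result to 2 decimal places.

-0.27

P(theta) = c + (1 − c) · 1 / (1 + exp(−a(theta − b)))
Remove guessing floor: (0.68 − 0.05)/(1 − 0.05) = 0.6632
logit = ln(0.6632/0.3368) = 0.6774
theta = b + logit/(a) = -1.60 + 0.6774/0.5100 = -0.2718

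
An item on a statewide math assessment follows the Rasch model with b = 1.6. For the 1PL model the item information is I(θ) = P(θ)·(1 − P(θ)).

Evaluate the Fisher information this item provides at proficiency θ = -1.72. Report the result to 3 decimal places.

0.034

P = 1/(1+e^{3.3200}) = 0.0349
P(1−P) = 0.0349 × 0.9651 = 0.0337
I = P(1−P) = 0.03367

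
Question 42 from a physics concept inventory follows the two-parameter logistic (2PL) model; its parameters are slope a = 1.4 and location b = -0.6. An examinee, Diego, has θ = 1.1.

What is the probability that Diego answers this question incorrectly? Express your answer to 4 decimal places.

0.0847

P(θ) = 1 / (1 + exp(−a(θ − b)))
Exponent: 1.4 × (1.1 − (-0.6)) = 2.3800
1/(1 + e^{-2.3800}) = 0.9153
P(incorrect) = 1 − 0.9153 = 0.0847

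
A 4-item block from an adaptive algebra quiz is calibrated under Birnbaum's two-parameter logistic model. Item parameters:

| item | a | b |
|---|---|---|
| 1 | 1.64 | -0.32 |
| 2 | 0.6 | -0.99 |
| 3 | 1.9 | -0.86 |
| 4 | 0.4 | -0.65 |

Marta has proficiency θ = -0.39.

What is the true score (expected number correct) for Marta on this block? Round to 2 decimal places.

P(θ) = 1 / (1 + exp(−a(θ − b)))
P_1 = 1/(1+e^{0.1148}) = 0.4713
P_2 = 1/(1+e^{-0.3600}) = 0.5890
P_3 = 1/(1+e^{-0.8930}) = 0.7095
P_4 = 1/(1+e^{-0.1040}) = 0.5260
E[score] = 0.4713 + 0.5890 + 0.7095 + 0.5260 = 2.2959

2.30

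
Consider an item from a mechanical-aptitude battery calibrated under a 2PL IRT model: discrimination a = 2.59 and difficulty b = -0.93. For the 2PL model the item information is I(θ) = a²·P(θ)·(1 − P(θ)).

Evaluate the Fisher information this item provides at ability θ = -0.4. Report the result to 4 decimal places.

P = 1/(1+e^{-1.3727}) = 0.7978
P(1−P) = 0.7978 × 0.2022 = 0.1613
I = a² × P(1−P) = 2.59² × 0.1613 = 1.08205

1.0821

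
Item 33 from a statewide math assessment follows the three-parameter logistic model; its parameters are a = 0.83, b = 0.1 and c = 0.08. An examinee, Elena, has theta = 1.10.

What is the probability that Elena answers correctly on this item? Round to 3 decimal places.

P(theta) = c + (1 − c) · 1 / (1 + exp(−a(theta − b)))
Exponent: 0.83 × (1.10 − 0.1) = 0.8300
1/(1 + e^{-0.8300}) = 0.6964
P = 0.08 + 0.92 × 0.6964 = 0.7206

0.721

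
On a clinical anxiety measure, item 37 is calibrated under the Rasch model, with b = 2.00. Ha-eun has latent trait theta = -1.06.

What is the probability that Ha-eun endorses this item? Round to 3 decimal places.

P(theta) = 1 / (1 + exp(−(theta − b)))
Exponent: (-1.06 − 2.00) = -3.0600
1/(1 + e^{3.0600}) = 0.0448
P = 0.0448

0.045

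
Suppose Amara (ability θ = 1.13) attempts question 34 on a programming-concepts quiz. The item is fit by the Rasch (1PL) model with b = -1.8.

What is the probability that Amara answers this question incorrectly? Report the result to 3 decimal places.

0.051

P(θ) = 1 / (1 + exp(−(θ − b)))
Exponent: (1.13 − (-1.8)) = 2.9300
1/(1 + e^{-2.9300}) = 0.9493
P = 0.9493
P(incorrect) = 1 − 0.9493 = 0.0507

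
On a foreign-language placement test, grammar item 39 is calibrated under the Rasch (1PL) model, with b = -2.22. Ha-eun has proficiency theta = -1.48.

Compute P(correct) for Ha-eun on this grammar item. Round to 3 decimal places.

P(theta) = 1 / (1 + exp(−(theta − b)))
Exponent: (-1.48 − (-2.22)) = 0.7400
1/(1 + e^{-0.7400}) = 0.6770
P = 0.6770

0.677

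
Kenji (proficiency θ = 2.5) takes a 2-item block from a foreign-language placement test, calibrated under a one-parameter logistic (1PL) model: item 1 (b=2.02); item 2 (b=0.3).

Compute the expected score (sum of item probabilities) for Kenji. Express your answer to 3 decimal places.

P(θ) = 1 / (1 + exp(−(θ − b)))
P_1 = 1/(1+e^{-0.4800}) = 0.6177
P_2 = 1/(1+e^{-2.2000}) = 0.9002
E[score] = 0.6177 + 0.9002 = 1.5180

1.518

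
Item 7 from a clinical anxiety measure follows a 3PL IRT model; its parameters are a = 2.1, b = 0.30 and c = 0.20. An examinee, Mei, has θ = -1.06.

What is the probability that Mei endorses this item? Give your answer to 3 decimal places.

0.243

P(θ) = c + (1 − c) · 1 / (1 + exp(−a(θ − b)))
Exponent: 2.1 × (-1.06 − 0.30) = -2.8560
1/(1 + e^{2.8560}) = 0.0544
P = 0.20 + 0.80 × 0.0544 = 0.2435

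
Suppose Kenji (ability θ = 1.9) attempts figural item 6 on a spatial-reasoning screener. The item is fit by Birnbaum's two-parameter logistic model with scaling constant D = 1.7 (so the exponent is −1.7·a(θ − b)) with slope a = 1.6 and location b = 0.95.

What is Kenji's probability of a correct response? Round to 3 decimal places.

0.930

P(θ) = 1 / (1 + exp(−D·a(θ − b)))
Exponent: 1.7 × 1.6 × (1.9 − 0.95) = 2.5840
1/(1 + e^{-2.5840}) = 0.9298
P = 0.9298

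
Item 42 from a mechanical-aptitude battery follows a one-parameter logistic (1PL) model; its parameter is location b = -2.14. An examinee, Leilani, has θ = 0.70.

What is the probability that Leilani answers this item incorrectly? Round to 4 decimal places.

0.0552

P(θ) = 1 / (1 + exp(−(θ − b)))
Exponent: (0.70 − (-2.14)) = 2.8400
1/(1 + e^{-2.8400}) = 0.9448
P = 0.9448
P(incorrect) = 1 − 0.9448 = 0.0552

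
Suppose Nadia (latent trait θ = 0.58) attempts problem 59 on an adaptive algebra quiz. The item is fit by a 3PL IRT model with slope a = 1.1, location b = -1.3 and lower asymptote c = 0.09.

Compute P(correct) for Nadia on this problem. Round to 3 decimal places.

0.898

P(θ) = c + (1 − c) · 1 / (1 + exp(−a(θ − b)))
Exponent: 1.1 × (0.58 − (-1.3)) = 2.0680
1/(1 + e^{-2.0680}) = 0.8878
P = 0.09 + 0.91 × 0.8878 = 0.8979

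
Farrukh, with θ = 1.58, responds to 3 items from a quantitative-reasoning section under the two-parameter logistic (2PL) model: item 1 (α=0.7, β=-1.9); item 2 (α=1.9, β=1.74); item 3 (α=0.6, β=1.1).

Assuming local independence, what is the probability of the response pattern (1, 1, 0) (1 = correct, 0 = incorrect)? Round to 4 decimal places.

0.1673

P(θ) = 1 / (1 + exp(−α(θ − β)))
P_1 = 1/(1+e^{-2.4360}) = 0.9195
P_2 = 1/(1+e^{0.3040}) = 0.4246
P_3 = 1/(1+e^{-0.2880}) = 0.5715
L = P_1 × P_2 × (1−P_3) = 0.9195 × 0.4246 × 0.4285 = 0.16729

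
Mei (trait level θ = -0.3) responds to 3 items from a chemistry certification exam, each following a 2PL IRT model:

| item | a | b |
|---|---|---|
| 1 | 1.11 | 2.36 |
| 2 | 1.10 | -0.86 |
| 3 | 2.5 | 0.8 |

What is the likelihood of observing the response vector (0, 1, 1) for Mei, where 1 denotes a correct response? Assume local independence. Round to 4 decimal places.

0.0371

P(θ) = 1 / (1 + exp(−a(θ − b)))
P_1 = 1/(1+e^{2.9526}) = 0.0496
P_2 = 1/(1+e^{-0.6160}) = 0.6493
P_3 = 1/(1+e^{2.7500}) = 0.0601
L = (1−P_1) × P_2 × P_3 = 0.9504 × 0.6493 × 0.0601 = 0.03708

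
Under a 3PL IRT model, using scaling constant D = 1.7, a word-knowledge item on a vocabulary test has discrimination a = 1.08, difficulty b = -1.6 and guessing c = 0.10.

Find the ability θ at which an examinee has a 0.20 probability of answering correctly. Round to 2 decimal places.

-2.73

P(θ) = c + (1 − c) · 1 / (1 + exp(−D·a(θ − b)))
Remove guessing floor: (0.20 − 0.10)/(1 − 0.10) = 0.1111
logit = ln(0.1111/0.8889) = -2.0794
θ = b + logit/(1.7·a) = -1.6 + (-2.0794)/1.8360 = -2.7326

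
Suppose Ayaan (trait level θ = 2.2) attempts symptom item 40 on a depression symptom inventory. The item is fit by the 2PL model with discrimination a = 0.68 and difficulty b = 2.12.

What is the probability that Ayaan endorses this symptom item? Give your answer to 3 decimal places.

P(θ) = 1 / (1 + exp(−a(θ − b)))
Exponent: 0.68 × (2.2 − 2.12) = 0.0544
1/(1 + e^{-0.0544}) = 0.5136

0.514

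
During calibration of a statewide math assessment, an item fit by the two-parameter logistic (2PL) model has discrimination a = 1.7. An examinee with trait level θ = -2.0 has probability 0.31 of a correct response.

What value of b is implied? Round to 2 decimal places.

-1.53

P(θ) = 1 / (1 + exp(−a(θ − b)))
logit(0.31) = ln(0.31/0.69) = -0.8001
b = θ − logit/(a) = -2.0 − (-0.8001)/1.7000 = -1.5293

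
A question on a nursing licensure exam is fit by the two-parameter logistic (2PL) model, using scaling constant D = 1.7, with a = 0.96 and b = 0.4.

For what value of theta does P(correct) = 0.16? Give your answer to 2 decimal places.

P(theta) = 1 / (1 + exp(−D·a(theta − b)))
logit = ln(0.1600/0.8400) = -1.6582
theta = b + logit/(1.7·a) = 0.4 + (-1.6582)/1.6320 = -0.6161

-0.62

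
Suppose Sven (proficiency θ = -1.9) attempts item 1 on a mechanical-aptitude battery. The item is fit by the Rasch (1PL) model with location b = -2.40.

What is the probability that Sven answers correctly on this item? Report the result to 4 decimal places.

P(θ) = 1 / (1 + exp(−(θ − b)))
Exponent: (-1.9 − (-2.40)) = 0.5000
1/(1 + e^{-0.5000}) = 0.6225
P = 0.6225

0.6225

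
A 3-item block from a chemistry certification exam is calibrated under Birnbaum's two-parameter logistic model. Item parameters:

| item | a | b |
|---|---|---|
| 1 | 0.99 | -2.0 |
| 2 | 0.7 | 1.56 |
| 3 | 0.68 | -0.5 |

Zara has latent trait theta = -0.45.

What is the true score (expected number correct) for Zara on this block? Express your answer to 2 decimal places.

P(theta) = 1 / (1 + exp(−a(theta − b)))
P_1 = 1/(1+e^{-1.5345}) = 0.8227
P_2 = 1/(1+e^{1.4070}) = 0.1967
P_3 = 1/(1+e^{-0.0340}) = 0.5085
E[score] = 0.8227 + 0.1967 + 0.5085 = 1.5279

1.53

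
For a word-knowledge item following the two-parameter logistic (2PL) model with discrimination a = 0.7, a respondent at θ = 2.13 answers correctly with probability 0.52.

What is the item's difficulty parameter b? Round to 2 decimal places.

2.02

P(θ) = 1 / (1 + exp(−a(θ − b)))
logit(0.52) = ln(0.52/0.48) = 0.0800
b = θ − logit/(a) = 2.13 − 0.0800/0.7000 = 2.0157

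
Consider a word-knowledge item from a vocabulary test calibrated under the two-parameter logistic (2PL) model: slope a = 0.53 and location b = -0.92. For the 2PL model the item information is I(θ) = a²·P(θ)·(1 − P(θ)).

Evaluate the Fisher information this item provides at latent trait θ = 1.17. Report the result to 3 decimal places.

P = 1/(1+e^{-1.1077}) = 0.7517
P(1−P) = 0.7517 × 0.2483 = 0.1866
I = a² × P(1−P) = 0.53² × 0.1866 = 0.05243

0.052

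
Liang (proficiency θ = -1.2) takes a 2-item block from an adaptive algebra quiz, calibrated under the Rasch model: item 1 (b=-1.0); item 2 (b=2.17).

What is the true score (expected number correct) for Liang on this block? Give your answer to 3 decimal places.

P(θ) = 1 / (1 + exp(−(θ − b)))
P_1 = 1/(1+e^{0.2000}) = 0.4502
P_2 = 1/(1+e^{3.3700}) = 0.0332
E[score] = 0.4502 + 0.0332 = 0.4834

0.483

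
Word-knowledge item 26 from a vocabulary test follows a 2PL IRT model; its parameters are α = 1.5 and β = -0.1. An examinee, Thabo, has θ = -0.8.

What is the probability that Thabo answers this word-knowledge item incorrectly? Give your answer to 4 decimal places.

0.7408

P(θ) = 1 / (1 + exp(−α(θ − β)))
Exponent: 1.5 × (-0.8 − (-0.1)) = -1.0500
1/(1 + e^{1.0500}) = 0.2592
P(incorrect) = 1 − 0.2592 = 0.7408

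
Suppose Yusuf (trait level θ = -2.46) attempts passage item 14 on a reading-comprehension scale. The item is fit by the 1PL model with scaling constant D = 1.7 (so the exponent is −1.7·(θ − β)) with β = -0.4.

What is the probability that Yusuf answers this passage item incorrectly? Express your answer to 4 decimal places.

0.9707

P(θ) = 1 / (1 + exp(−D·(θ − β)))
Exponent: 1.7 × (-2.46 − (-0.4)) = -3.5020
1/(1 + e^{3.5020}) = 0.0293
P = 0.0293
P(incorrect) = 1 − 0.0293 = 0.9707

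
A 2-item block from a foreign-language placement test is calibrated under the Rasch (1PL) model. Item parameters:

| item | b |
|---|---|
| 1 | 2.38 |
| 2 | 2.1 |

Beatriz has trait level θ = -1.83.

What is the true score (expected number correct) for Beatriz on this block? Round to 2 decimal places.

P(θ) = 1 / (1 + exp(−(θ − b)))
P_1 = 1/(1+e^{4.2100}) = 0.0146
P_2 = 1/(1+e^{3.9300}) = 0.0193
E[score] = 0.0146 + 0.0193 = 0.0339

0.03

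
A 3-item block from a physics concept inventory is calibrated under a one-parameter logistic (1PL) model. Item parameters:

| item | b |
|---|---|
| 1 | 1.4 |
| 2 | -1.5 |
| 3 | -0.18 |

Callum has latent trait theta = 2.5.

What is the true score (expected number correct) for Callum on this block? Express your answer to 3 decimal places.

2.668

P(theta) = 1 / (1 + exp(−(theta − b)))
P_1 = 1/(1+e^{-1.1000}) = 0.7503
P_2 = 1/(1+e^{-4.0000}) = 0.9820
P_3 = 1/(1+e^{-2.6800}) = 0.9358
E[score] = 0.7503 + 0.9820 + 0.9358 = 2.6681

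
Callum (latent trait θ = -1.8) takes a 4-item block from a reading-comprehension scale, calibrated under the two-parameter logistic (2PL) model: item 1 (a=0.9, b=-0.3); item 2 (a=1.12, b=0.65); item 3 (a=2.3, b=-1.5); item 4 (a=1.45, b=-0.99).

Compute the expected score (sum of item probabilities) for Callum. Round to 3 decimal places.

P(θ) = 1 / (1 + exp(−a(θ − b)))
P_1 = 1/(1+e^{1.3500}) = 0.2059
P_2 = 1/(1+e^{2.7440}) = 0.0604
P_3 = 1/(1+e^{0.6900}) = 0.3340
P_4 = 1/(1+e^{1.1745}) = 0.2360
E[score] = 0.2059 + 0.0604 + 0.3340 + 0.2360 = 0.8364

0.836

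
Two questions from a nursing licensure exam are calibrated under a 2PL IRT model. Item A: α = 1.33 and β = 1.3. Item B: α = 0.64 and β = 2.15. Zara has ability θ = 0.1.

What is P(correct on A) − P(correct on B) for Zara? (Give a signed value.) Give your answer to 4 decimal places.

-0.0436

P(θ) = 1 / (1 + exp(−α(θ − β)))
P_A = 0.1685
P_B = 0.2122
P_A − P_B = -0.0436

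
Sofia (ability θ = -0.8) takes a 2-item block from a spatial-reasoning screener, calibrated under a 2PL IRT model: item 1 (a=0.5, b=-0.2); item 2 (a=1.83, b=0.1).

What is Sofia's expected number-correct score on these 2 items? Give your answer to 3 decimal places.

P(θ) = 1 / (1 + exp(−a(θ − b)))
P_1 = 1/(1+e^{0.3000}) = 0.4256
P_2 = 1/(1+e^{1.6470}) = 0.1615
E[score] = 0.4256 + 0.1615 = 0.5871

0.587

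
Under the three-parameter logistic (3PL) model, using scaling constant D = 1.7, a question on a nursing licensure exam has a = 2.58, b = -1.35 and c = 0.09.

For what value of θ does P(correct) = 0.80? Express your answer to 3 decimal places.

-1.061

P(θ) = c + (1 − c) · 1 / (1 + exp(−D·a(θ − b)))
Remove guessing floor: (0.80 − 0.09)/(1 − 0.09) = 0.7802
logit = ln(0.7802/0.2198) = 1.2669
θ = b + logit/(1.7·a) = -1.35 + 1.2669/4.3860 = -1.0611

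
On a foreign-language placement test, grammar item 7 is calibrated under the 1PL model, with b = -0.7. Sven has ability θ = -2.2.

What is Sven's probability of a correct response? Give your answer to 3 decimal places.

0.182

P(θ) = 1 / (1 + exp(−(θ − b)))
Exponent: (-2.2 − (-0.7)) = -1.5000
1/(1 + e^{1.5000}) = 0.1824
P = 0.1824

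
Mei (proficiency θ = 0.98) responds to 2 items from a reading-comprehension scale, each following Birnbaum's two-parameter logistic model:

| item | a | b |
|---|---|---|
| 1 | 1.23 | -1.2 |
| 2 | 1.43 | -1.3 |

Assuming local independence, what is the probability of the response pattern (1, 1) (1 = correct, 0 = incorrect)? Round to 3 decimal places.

0.901

P(θ) = 1 / (1 + exp(−a(θ − b)))
P_1 = 1/(1+e^{-2.6814}) = 0.9359
P_2 = 1/(1+e^{-3.2604}) = 0.9630
L = P_1 × P_2 = 0.9359 × 0.9630 = 0.90133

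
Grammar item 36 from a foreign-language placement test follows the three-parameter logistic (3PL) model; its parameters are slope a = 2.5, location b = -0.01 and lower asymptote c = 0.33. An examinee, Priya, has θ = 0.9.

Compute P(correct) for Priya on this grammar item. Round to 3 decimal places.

0.938

P(θ) = c + (1 − c) · 1 / (1 + exp(−a(θ − b)))
Exponent: 2.5 × (0.9 − (-0.01)) = 2.2750
1/(1 + e^{-2.2750}) = 0.9068
P = 0.33 + 0.67 × 0.9068 = 0.9375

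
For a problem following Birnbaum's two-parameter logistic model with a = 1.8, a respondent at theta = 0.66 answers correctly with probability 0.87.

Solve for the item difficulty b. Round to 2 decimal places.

P(theta) = 1 / (1 + exp(−a(theta − b)))
logit(0.87) = ln(0.87/0.13) = 1.9010
b = theta − logit/(a) = 0.66 − 1.9010/1.8000 = -0.3961

-0.40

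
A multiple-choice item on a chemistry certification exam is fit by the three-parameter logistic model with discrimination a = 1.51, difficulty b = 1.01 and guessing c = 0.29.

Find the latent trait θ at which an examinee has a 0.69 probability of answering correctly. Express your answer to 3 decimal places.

P(θ) = c + (1 − c) · 1 / (1 + exp(−a(θ − b)))
Remove guessing floor: (0.69 − 0.29)/(1 − 0.29) = 0.5634
logit = ln(0.5634/0.4366) = 0.2549
θ = b + logit/(a) = 1.01 + 0.2549/1.5100 = 1.1788

1.179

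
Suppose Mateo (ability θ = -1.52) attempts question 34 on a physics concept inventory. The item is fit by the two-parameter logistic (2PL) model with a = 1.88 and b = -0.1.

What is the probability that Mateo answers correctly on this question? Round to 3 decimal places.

P(θ) = 1 / (1 + exp(−a(θ − b)))
Exponent: 1.88 × (-1.52 − (-0.1)) = -2.6696
1/(1 + e^{2.6696}) = 0.0648

0.065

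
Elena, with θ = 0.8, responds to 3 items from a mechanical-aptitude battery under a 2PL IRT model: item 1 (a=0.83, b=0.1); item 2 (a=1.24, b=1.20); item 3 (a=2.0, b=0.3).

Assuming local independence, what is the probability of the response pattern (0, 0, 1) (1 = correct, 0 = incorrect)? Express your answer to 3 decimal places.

0.163

P(θ) = 1 / (1 + exp(−a(θ − b)))
P_1 = 1/(1+e^{-0.5810}) = 0.6413
P_2 = 1/(1+e^{0.4960}) = 0.3785
P_3 = 1/(1+e^{-1.0000}) = 0.7311
L = (1−P_1) × (1−P_2) × P_3 = 0.3587 × 0.6215 × 0.7311 = 0.16298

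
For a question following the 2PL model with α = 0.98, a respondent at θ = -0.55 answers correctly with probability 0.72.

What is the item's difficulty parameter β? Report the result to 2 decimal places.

-1.51

P(θ) = 1 / (1 + exp(−α(θ − β)))
logit(0.72) = ln(0.72/0.28) = 0.9445
β = θ − logit/(α) = -0.55 − 0.9445/0.9800 = -1.5137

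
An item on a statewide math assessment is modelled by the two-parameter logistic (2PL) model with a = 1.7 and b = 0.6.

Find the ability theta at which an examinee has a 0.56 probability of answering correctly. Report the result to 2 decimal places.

P(theta) = 1 / (1 + exp(−a(theta − b)))
logit = ln(0.5600/0.4400) = 0.2412
theta = b + logit/(a) = 0.6 + 0.2412/1.7000 = 0.7419

0.74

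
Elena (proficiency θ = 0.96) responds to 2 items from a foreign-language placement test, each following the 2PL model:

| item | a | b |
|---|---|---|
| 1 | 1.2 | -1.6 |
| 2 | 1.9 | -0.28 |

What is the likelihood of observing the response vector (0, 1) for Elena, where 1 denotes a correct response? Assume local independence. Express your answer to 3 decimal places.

0.040

P(θ) = 1 / (1 + exp(−a(θ − b)))
P_1 = 1/(1+e^{-3.0720}) = 0.9557
P_2 = 1/(1+e^{-2.3560}) = 0.9134
L = (1−P_1) × P_2 = 0.0443 × 0.9134 = 0.04044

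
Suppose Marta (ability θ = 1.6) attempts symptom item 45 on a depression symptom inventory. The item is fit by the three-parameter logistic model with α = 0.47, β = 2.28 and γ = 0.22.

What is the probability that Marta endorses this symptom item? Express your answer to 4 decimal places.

0.5482

P(θ) = γ + (1 − γ) · 1 / (1 + exp(−α(θ − β)))
Exponent: 0.47 × (1.6 − 2.28) = -0.3196
1/(1 + e^{0.3196}) = 0.4208
P = 0.22 + 0.78 × 0.4208 = 0.5482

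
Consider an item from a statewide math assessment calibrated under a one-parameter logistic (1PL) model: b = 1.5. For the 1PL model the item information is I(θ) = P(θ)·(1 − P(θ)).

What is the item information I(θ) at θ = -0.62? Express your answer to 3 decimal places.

0.096

P = 1/(1+e^{2.1200}) = 0.1072
P(1−P) = 0.1072 × 0.8928 = 0.0957
I = P(1−P) = 0.09568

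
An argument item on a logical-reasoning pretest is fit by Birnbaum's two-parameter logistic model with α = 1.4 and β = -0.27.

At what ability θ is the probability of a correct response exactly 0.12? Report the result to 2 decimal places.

-1.69

P(θ) = 1 / (1 + exp(−α(θ − β)))
logit = ln(0.1200/0.8800) = -1.9924
θ = β + logit/(α) = -0.27 + (-1.9924)/1.4000 = -1.6932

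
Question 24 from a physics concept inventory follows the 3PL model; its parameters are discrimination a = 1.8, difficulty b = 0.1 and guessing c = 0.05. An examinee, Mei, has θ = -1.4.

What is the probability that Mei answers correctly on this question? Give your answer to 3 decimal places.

0.110

P(θ) = c + (1 − c) · 1 / (1 + exp(−a(θ − b)))
Exponent: 1.8 × (-1.4 − 0.1) = -2.7000
1/(1 + e^{2.7000}) = 0.0630
P = 0.05 + 0.95 × 0.0630 = 0.1098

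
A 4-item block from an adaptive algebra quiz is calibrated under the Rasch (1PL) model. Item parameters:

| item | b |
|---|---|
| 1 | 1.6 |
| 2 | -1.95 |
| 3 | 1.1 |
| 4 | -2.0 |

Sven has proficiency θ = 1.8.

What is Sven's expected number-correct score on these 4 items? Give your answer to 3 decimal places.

3.173

P(θ) = 1 / (1 + exp(−(θ − b)))
P_1 = 1/(1+e^{-0.2000}) = 0.5498
P_2 = 1/(1+e^{-3.7500}) = 0.9770
P_3 = 1/(1+e^{-0.7000}) = 0.6682
P_4 = 1/(1+e^{-3.8000}) = 0.9781
E[score] = 0.5498 + 0.9770 + 0.6682 + 0.9781 = 3.1732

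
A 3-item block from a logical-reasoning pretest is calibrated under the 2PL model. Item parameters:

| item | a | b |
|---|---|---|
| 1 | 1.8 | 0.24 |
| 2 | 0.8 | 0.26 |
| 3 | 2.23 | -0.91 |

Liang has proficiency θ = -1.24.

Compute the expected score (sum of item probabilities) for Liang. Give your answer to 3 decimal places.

P(θ) = 1 / (1 + exp(−a(θ − b)))
P_1 = 1/(1+e^{2.6640}) = 0.0651
P_2 = 1/(1+e^{1.2000}) = 0.2315
P_3 = 1/(1+e^{0.7359}) = 0.3239
E[score] = 0.0651 + 0.2315 + 0.3239 = 0.6205

0.621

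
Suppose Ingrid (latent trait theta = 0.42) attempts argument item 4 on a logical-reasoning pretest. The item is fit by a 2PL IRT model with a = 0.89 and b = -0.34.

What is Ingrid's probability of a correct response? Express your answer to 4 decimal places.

P(theta) = 1 / (1 + exp(−a(theta − b)))
Exponent: 0.89 × (0.42 − (-0.34)) = 0.6764
1/(1 + e^{-0.6764}) = 0.6629

0.6629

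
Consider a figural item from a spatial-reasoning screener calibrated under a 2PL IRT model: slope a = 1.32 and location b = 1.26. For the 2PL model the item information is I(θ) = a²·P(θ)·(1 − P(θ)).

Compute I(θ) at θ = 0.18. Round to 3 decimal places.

0.272

P = 1/(1+e^{1.4256}) = 0.1938
P(1−P) = 0.1938 × 0.8062 = 0.1562
I = a² × P(1−P) = 1.32² × 0.1562 = 0.27222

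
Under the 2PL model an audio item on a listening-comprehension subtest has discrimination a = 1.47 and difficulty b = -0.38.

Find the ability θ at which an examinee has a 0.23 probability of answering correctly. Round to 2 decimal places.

-1.20

P(θ) = 1 / (1 + exp(−a(θ − b)))
logit = ln(0.2300/0.7700) = -1.2083
θ = b + logit/(a) = -0.38 + (-1.2083)/1.4700 = -1.2020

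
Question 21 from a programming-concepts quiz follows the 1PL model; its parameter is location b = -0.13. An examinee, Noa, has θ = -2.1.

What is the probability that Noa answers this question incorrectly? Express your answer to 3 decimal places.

P(θ) = 1 / (1 + exp(−(θ − b)))
Exponent: (-2.1 − (-0.13)) = -1.9700
1/(1 + e^{1.9700}) = 0.1224
P = 0.1224
P(incorrect) = 1 − 0.1224 = 0.8776

0.878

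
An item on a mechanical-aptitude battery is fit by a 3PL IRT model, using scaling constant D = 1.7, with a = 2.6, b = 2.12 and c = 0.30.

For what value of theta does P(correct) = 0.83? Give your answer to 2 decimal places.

2.38

P(theta) = c + (1 − c) · 1 / (1 + exp(−D·a(theta − b)))
Remove guessing floor: (0.83 − 0.30)/(1 − 0.30) = 0.7571
logit = ln(0.7571/0.2429) = 1.1371
theta = b + logit/(1.7·a) = 2.12 + 1.1371/4.4200 = 2.3773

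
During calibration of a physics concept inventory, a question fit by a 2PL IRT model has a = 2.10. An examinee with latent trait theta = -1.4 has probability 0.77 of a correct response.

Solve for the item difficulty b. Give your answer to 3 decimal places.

P(theta) = 1 / (1 + exp(−a(theta − b)))
logit(0.77) = ln(0.77/0.23) = 1.2083
b = theta − logit/(a) = -1.4 − 1.2083/2.1000 = -1.9754

-1.975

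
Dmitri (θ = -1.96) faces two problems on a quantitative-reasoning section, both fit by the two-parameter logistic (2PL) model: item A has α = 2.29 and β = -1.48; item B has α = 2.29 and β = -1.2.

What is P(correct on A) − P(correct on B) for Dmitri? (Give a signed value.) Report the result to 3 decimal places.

0.101

P(θ) = 1 / (1 + exp(−α(θ − β)))
P_A = 0.2499
P_B = 0.1493
P_A − P_B = 0.1006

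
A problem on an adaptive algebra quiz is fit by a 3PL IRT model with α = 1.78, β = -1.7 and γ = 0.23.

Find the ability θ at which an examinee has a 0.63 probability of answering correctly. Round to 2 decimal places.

P(θ) = γ + (1 − γ) · 1 / (1 + exp(−α(θ − β)))
Remove guessing floor: (0.63 − 0.23)/(1 − 0.23) = 0.5195
logit = ln(0.5195/0.4805) = 0.0780
θ = β + logit/(α) = -1.7 + 0.0780/1.7800 = -1.6562

-1.66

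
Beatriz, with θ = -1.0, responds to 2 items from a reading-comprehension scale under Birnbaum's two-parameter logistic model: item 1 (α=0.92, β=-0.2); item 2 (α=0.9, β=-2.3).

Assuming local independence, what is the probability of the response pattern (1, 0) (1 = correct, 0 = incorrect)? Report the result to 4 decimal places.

P(θ) = 1 / (1 + exp(−α(θ − β)))
P_1 = 1/(1+e^{0.7360}) = 0.3239
P_2 = 1/(1+e^{-1.1700}) = 0.7631
L = P_1 × (1−P_2) = 0.3239 × 0.2369 = 0.07671

0.0767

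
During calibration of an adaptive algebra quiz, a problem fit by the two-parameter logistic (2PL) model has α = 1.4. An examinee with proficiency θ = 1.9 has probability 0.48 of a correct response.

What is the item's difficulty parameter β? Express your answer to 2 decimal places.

P(θ) = 1 / (1 + exp(−α(θ − β)))
logit(0.48) = ln(0.48/0.52) = -0.0800
β = θ − logit/(α) = 1.9 − (-0.0800)/1.4000 = 1.9572

1.96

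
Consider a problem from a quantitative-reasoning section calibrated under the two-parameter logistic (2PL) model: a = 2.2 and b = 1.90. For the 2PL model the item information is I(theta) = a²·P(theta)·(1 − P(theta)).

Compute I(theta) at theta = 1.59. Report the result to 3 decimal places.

P = 1/(1+e^{0.6820}) = 0.3358
P(1−P) = 0.3358 × 0.6642 = 0.2230
I = a² × P(1−P) = 2.2² × 0.2230 = 1.07953

1.080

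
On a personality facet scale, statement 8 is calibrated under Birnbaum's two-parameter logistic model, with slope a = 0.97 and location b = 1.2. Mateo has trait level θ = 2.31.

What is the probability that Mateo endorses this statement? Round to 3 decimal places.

P(θ) = 1 / (1 + exp(−a(θ − b)))
Exponent: 0.97 × (2.31 − 1.2) = 1.0767
1/(1 + e^{-1.0767}) = 0.7459

0.746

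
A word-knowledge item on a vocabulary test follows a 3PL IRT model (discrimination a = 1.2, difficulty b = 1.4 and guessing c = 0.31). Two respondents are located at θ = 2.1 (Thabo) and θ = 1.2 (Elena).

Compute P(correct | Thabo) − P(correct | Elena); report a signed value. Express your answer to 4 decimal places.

P(θ) = c + (1 − c) · 1 / (1 + exp(−a(θ − b)))
P(Thabo) = 0.7919  [exponent 0.8400]
P(Elena) = 0.6138  [exponent -0.2400]
Difference = 0.7919 − 0.6138 = 0.1781

0.1781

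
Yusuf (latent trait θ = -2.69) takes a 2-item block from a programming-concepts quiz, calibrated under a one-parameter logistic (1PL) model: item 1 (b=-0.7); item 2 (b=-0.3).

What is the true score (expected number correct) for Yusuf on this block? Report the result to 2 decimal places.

0.20

P(θ) = 1 / (1 + exp(−(θ − b)))
P_1 = 1/(1+e^{1.9900}) = 0.1203
P_2 = 1/(1+e^{2.3900}) = 0.0839
E[score] = 0.1203 + 0.0839 = 0.2042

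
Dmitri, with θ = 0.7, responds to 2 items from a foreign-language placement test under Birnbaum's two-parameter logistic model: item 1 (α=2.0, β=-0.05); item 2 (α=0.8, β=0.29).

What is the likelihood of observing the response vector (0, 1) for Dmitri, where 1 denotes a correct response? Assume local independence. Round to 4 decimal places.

P(θ) = 1 / (1 + exp(−α(θ − β)))
P_1 = 1/(1+e^{-1.5000}) = 0.8176
P_2 = 1/(1+e^{-0.3280}) = 0.5813
L = (1−P_1) × P_2 = 0.1824 × 0.5813 = 0.10604

0.1060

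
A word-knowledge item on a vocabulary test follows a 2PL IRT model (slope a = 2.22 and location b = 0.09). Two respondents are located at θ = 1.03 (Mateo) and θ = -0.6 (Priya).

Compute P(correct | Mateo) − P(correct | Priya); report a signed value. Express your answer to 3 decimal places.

0.712

P(θ) = 1 / (1 + exp(−a(θ − b)))
P(Mateo) = 0.8896  [exponent 2.0868]
P(Priya) = 0.1777  [exponent -1.5318]
Difference = 0.8896 − 0.1777 = 0.7119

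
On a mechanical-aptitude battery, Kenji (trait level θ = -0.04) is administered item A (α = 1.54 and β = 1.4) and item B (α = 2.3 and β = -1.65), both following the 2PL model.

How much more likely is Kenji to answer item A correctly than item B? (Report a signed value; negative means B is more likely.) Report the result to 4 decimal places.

P(θ) = 1 / (1 + exp(−α(θ − β)))
P_A = 0.0982
P_B = 0.9759
P_A − P_B = -0.8778

-0.8778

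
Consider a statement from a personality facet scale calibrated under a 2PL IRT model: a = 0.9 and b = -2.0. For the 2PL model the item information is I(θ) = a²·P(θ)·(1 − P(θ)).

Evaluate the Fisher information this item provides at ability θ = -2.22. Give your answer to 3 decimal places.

P = 1/(1+e^{0.1980}) = 0.4507
P(1−P) = 0.4507 × 0.5493 = 0.2476
I = a² × P(1−P) = 0.9² × 0.2476 = 0.20053

0.201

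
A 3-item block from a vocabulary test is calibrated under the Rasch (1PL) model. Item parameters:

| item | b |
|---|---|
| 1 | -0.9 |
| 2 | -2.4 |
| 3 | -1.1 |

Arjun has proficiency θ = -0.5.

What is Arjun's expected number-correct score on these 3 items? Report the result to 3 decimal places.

2.114

P(θ) = 1 / (1 + exp(−(θ − b)))
P_1 = 1/(1+e^{-0.4000}) = 0.5987
P_2 = 1/(1+e^{-1.9000}) = 0.8699
P_3 = 1/(1+e^{-0.6000}) = 0.6457
E[score] = 0.5987 + 0.8699 + 0.6457 = 2.1142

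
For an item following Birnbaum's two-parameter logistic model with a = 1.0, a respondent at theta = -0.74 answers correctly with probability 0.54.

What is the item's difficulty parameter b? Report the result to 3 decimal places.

P(theta) = 1 / (1 + exp(−a(theta − b)))
logit(0.54) = ln(0.54/0.46) = 0.1603
b = theta − logit/(a) = -0.74 − 0.1603/1.0000 = -0.9003

-0.900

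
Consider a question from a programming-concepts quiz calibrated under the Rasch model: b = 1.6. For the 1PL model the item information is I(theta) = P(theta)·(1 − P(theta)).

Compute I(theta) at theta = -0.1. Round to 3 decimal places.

P = 1/(1+e^{1.7000}) = 0.1545
P(1−P) = 0.1545 × 0.8455 = 0.1306
I = P(1−P) = 0.13061

0.131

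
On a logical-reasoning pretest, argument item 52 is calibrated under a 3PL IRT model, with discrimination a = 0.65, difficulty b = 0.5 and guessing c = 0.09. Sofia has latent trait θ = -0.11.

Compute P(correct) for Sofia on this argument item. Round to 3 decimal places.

P(θ) = c + (1 − c) · 1 / (1 + exp(−a(θ − b)))
Exponent: 0.65 × (-0.11 − 0.5) = -0.3965
1/(1 + e^{0.3965}) = 0.4022
P = 0.09 + 0.91 × 0.4022 = 0.4560

0.456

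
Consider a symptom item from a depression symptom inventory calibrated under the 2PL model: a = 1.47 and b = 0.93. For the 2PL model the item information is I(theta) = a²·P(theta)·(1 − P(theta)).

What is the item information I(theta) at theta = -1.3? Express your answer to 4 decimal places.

P = 1/(1+e^{3.2781}) = 0.0363
P(1−P) = 0.0363 × 0.9637 = 0.0350
I = a² × P(1−P) = 1.47² × 0.0350 = 0.07565

0.0757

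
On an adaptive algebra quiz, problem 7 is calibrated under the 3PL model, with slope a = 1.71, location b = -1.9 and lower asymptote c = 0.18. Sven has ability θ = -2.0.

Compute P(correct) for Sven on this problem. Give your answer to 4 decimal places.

0.5550

P(θ) = c + (1 − c) · 1 / (1 + exp(−a(θ − b)))
Exponent: 1.71 × (-2.0 − (-1.9)) = -0.1710
1/(1 + e^{0.1710}) = 0.4574
P = 0.18 + 0.82 × 0.4574 = 0.5550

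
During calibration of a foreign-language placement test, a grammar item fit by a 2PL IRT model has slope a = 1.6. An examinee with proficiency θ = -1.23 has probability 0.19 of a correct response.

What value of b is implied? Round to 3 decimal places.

P(θ) = 1 / (1 + exp(−a(θ − b)))
logit(0.19) = ln(0.19/0.81) = -1.4500
b = θ − logit/(a) = -1.23 − (-1.4500)/1.6000 = -0.3237

-0.324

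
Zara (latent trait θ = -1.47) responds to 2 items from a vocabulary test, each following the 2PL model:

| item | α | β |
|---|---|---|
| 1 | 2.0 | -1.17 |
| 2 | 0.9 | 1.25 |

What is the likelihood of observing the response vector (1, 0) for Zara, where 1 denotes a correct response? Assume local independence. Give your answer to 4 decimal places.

0.3261

P(θ) = 1 / (1 + exp(−α(θ − β)))
P_1 = 1/(1+e^{0.6000}) = 0.3543
P_2 = 1/(1+e^{2.4480}) = 0.0796
L = P_1 × (1−P_2) = 0.3543 × 0.9204 = 0.32614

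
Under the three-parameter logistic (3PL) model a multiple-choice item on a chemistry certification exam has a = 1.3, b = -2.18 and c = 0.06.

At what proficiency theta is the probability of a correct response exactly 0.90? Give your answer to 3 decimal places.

P(theta) = c + (1 − c) · 1 / (1 + exp(−a(theta − b)))
Remove guessing floor: (0.90 − 0.06)/(1 − 0.06) = 0.8936
logit = ln(0.8936/0.1064) = 2.1282
theta = b + logit/(a) = -2.18 + 2.1282/1.3000 = -0.5429

-0.543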